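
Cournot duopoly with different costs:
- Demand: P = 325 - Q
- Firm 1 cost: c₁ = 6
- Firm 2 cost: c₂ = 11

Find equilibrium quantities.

q₁* = 108.0, q₂* = 103.0

Work:
Reaction: q₁ = (325 - 6 - q₂)/2
Reaction: q₂ = (325 - 11 - q₁)/2
Solve simultaneously:
q₁* = (325 - 2×6 + 11)/3 = 108.0
q₂* = (325 - 2×11 + 6)/3 = 103.0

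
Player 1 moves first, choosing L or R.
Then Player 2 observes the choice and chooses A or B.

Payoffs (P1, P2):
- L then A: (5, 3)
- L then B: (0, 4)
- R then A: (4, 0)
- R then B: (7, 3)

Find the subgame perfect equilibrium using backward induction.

P1 plays R, P2 plays B after L and B after R; Payoff (7, 3)

Work:
Backward induction:
After L: P2 chooses B → P1 gets 0
After R: P2 chooses B → P1 gets 7
P1 chooses R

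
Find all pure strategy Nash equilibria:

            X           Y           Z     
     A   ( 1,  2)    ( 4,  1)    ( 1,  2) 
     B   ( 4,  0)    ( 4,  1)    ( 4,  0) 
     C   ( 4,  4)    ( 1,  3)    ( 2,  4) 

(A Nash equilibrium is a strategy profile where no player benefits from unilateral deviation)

Nash equilibrium: (B, Y), (C, X)

Work:
Best responses:
  P1 vs X: payoffs [1, 4, 4] → best response B/C (payoff 4)
  P1 vs Y: payoffs [4, 4, 1] → best response A/B (payoff 4)
  P1 vs Z: payoffs [1, 4, 2] → best response B (payoff 4)
  P2 vs A: payoffs [2, 1, 2] → best response X/Z (payoff 2)
  P2 vs B: payoffs [0, 1, 0] → best response Y (payoff 1)
  P2 vs C: payoffs [4, 3, 4] → best response X/Z (payoff 4)
Mutual best responses: (B,Y), (C,X) → Nash equilibria.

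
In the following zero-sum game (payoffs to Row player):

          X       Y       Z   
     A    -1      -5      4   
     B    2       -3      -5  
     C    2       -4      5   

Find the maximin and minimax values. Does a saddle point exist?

Maximin = -4, Minimax = -3, Saddle: False

Work:
Row minimums: [-5, -5, -4] → maximin = -4
Column maximums: [2, -3, 5] → minimax = -3
No saddle point (maximin ≠ minimax). Mixed strategy needed.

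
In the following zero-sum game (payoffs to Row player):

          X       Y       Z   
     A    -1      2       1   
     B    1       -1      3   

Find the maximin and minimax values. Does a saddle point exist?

Maximin = -1, Minimax = 1, Saddle: False

Work:
Row minimums: [-1, -1] → maximin = -1
Column maximums: [1, 2, 3] → minimax = 1
No saddle point (maximin ≠ minimax). Mixed strategy needed.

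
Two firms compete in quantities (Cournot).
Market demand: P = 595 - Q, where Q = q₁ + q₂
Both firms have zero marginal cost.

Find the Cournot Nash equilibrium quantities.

q₁* = q₂* = 198.33; P* = 198.33

Work:
Profit: π_i = P·q_i = (a - q_i - q_j)·q_i
FOC: ∂π_i/∂q_i = a - 2q_i - q_j = 0
Reaction function: q_i = (595 - q_j)/2
Symmetry: q* = 595/3 = 198.33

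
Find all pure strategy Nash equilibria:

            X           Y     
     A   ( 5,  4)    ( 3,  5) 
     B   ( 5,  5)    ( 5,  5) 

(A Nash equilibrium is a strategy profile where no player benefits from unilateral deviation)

Nash equilibrium: (B, X), (B, Y)

Work:
Best responses:
  P1 vs X: payoffs [5, 5] → best response A/B (payoff 5)
  P1 vs Y: payoffs [3, 5] → best response B (payoff 5)
  P2 vs A: payoffs [4, 5] → best response Y (payoff 5)
  P2 vs B: payoffs [5, 5] → best response X/Y (payoff 5)
Mutual best responses: (B,X), (B,Y) → Nash equilibria.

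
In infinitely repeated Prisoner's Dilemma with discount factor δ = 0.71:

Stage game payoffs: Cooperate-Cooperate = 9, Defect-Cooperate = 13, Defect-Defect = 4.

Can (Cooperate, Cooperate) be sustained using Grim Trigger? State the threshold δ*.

δ* = 0.4444; since δ = 0.71 ≥ 0.4444, cooperation can be sustained

Work:
For Grim Trigger:
Cooperate forever: 9/(1-δ)
Defect then punished: 13 + 4·δ/(1-δ)
Need: 9/(1-δ) ≥ 13 + 4·δ/(1-δ)
Solving: δ ≥ (T-R)/(T-P) = (13-9)/(13-4) = 0.4444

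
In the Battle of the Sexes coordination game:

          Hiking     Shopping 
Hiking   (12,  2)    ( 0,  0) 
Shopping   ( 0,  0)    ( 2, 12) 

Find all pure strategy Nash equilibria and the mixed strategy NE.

Pure NE: (Hiking, Hiking) and (Shopping, Shopping); Mixed NE: p = 0.8571, q = 0.1429

Work:
Check pure NE:
(Hiking, Hiking): (12, 2) - no unilateral deviation beneficial
(Shopping, Shopping): (2, 12) - no unilateral deviation beneficial
Mixed NE: P1 plays Hiking with p = 0.8571, P2 plays Hiking with q = 0.1429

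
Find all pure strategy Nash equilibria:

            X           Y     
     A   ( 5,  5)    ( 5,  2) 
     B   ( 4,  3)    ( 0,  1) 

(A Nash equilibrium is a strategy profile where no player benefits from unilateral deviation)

Nash equilibrium: (A, X)

Work:
Best responses:
  P1 vs X: payoffs [5, 4] → best response A (payoff 5)
  P1 vs Y: payoffs [5, 0] → best response A (payoff 5)
  P2 vs A: payoffs [5, 2] → best response X (payoff 5)
  P2 vs B: payoffs [3, 1] → best response X (payoff 3)
Mutual best responses: (A,X) → Nash equilibria.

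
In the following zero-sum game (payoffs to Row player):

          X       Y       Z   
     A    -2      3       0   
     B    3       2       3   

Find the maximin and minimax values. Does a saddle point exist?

Maximin = 2, Minimax = 3, Saddle: False

Work:
Row minimums: [-2, 2] → maximin = 2
Column maximums: [3, 3, 3] → minimax = 3
No saddle point (maximin ≠ minimax). Mixed strategy needed.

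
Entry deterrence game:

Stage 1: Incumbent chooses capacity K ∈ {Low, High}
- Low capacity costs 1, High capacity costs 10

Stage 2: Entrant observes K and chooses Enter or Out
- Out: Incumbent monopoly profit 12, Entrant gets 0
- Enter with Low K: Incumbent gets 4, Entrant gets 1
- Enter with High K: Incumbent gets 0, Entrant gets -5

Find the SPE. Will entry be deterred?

SPE: (Low, Enter|Low, Out|High); Entry not deterred. Incumbent net profit = 3, Entrant gets 1

Work:
After Low K: Entrant enters (1 > 0)
After High K: Entrant stays out (-5 < 0)
Incumbent: Low → 4−1=3, High → 12−10=2
Incumbent chooses Low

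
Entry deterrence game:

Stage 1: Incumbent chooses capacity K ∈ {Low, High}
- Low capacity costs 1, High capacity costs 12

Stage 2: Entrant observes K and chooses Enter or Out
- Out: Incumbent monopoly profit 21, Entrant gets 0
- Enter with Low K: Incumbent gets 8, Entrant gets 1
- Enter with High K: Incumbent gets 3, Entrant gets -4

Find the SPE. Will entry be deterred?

SPE: (High, Enter|Low, Out|High); Entry deterred. Incumbent net profit = 9

Work:
After Low K: Entrant enters (1 > 0)
After High K: Entrant stays out (-4 < 0)
Incumbent: Low → 8−1=7, High → 21−12=9
Incumbent chooses High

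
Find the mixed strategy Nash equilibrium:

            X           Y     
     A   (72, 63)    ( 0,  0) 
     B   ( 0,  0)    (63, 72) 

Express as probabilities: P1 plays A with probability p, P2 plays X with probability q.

p = 0.5333, q = 0.4667

Work:
Find probabilities that make opponent indifferent:
P2 chooses q to make P1 indifferent between A and B
P1 chooses p to make P2 indifferent between X and Y
Mixed NE: P1 plays (A: 0.5333, B: 0.4667), P2 plays (X: 0.4667, Y: 0.5333)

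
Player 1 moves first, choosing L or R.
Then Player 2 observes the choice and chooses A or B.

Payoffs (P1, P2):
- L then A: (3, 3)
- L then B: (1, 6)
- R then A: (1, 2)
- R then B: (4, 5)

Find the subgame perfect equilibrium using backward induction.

P1 plays R, P2 plays B after L and B after R; Payoff (4, 5)

Work:
Backward induction:
After L: P2 chooses B → P1 gets 1
After R: P2 chooses B → P1 gets 4
P1 chooses R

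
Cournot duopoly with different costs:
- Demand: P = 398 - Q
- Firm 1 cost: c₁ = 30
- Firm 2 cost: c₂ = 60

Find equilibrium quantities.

q₁* = 132.67, q₂* = 102.67

Work:
Reaction: q₁ = (398 - 30 - q₂)/2
Reaction: q₂ = (398 - 60 - q₁)/2
Solve simultaneously:
q₁* = (398 - 2×30 + 60)/3 = 132.67
q₂* = (398 - 2×60 + 30)/3 = 102.67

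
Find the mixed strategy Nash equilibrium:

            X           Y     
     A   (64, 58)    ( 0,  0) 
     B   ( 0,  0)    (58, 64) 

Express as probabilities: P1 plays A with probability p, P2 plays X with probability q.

p = 0.5246, q = 0.4754

Work:
Find probabilities that make opponent indifferent:
P2 chooses q to make P1 indifferent between A and B
P1 chooses p to make P2 indifferent between X and Y
Mixed NE: P1 plays (A: 0.5246, B: 0.4754), P2 plays (X: 0.4754, Y: 0.5246)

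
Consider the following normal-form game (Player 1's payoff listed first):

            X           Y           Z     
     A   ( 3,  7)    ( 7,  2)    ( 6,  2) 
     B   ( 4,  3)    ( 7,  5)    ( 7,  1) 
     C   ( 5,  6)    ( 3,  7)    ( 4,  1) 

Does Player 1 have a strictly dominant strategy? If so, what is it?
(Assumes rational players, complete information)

No strictly dominant strategy exists for Player 1

Work:
A strategy strictly dominates another if it gives a strictly higher payoff against every opponent action. Compare each pair of P1's strategies column-by-column:
  A vs B: [3 vs 4, 7 vs 7, 6 vs 7] → A does not strictly dominate B (column X: 3 ≤ 4)
  A vs C: [3 vs 5, 7 vs 3, 6 vs 4] → A does not strictly dominate C (column X: 3 ≤ 5)
  B vs A: [4 vs 3, 7 vs 7, 7 vs 6] → B does not strictly dominate A (column Y: 7 ≤ 7)
  B vs C: [4 vs 5, 7 vs 3, 7 vs 4] → B does not strictly dominate C (column X: 4 ≤ 5)
  C vs A: [5 vs 3, 3 vs 7, 4 vs 6] → C does not strictly dominate A (column Y: 3 ≤ 7)
  C vs B: [5 vs 4, 3 vs 7, 4 vs 7] → C does not strictly dominate B (column Y: 3 ≤ 7)
No single strategy strictly dominates all others → no strictly dominant strategy.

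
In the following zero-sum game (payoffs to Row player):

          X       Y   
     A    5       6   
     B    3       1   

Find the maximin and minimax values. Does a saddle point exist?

Maximin = 5, Minimax = 5, Saddle: True

Work:
Row minimums: [5, 1] → maximin = 5
Column maximums: [5, 6] → minimax = 5
Saddle point exists! Game value = 5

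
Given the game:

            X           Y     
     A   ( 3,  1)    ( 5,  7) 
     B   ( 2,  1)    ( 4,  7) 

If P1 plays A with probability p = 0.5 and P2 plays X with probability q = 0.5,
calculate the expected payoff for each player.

E[P1] = 3.5, E[P2] = 4.0

Work:
E[P1] = p·q·π₁(A,X) + p·(1-q)·π₁(A,Y) + (1-p)·q·π₁(B,X) + (1-p)·(1-q)·π₁(B,Y)
= 0.5·0.5·3 + 0.5·0.5·5 + 0.5·0.5·2 + 0.5·0.5·4
= 3.5

E[P2] = 4.0 (similar calculation)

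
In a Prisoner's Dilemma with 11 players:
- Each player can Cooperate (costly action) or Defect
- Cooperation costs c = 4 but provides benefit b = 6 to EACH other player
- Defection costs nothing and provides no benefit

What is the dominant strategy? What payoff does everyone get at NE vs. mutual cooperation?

Dominant: Defect; NE payoff = 0; Coop payoff = 56

Work:
Defect dominates (saves cost c = 4, benefit to others is external)
NE: All defect → everyone gets 0
If all cooperate: each receives (10)×6 - 4 = 56
Social dilemma: 56 > 0 but NE gives 0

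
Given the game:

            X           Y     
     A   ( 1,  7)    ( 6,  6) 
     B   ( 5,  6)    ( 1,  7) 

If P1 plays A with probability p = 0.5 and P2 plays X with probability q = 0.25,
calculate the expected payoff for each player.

E[P1] = 3.375, E[P2] = 6.5

Work:
E[P1] = p·q·π₁(A,X) + p·(1-q)·π₁(A,Y) + (1-p)·q·π₁(B,X) + (1-p)·(1-q)·π₁(B,Y)
= 0.5·0.25·1 + 0.5·0.75·6 + 0.5·0.25·5 + 0.5·0.75·1
= 3.375

E[P2] = 6.5 (similar calculation)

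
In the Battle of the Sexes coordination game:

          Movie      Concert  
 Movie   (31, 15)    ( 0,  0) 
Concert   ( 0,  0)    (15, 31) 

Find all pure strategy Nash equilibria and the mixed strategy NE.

Pure NE: (Movie, Movie) and (Concert, Concert); Mixed NE: p = 0.6739, q = 0.3261

Work:
Check pure NE:
(Movie, Movie): (31, 15) - no unilateral deviation beneficial
(Concert, Concert): (15, 31) - no unilateral deviation beneficial
Mixed NE: P1 plays Movie with p = 0.6739, P2 plays Movie with q = 0.3261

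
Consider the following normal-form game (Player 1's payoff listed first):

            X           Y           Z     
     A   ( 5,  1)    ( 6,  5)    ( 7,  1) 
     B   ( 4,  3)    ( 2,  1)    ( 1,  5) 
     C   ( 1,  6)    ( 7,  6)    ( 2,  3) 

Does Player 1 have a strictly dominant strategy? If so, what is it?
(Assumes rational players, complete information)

No strictly dominant strategy exists for Player 1

Work:
A strategy strictly dominates another if it gives a strictly higher payoff against every opponent action. Compare each pair of P1's strategies column-by-column:
  A vs B: [5 vs 4, 6 vs 2, 7 vs 1] → A strictly dominates B
  A vs C: [5 vs 1, 6 vs 7, 7 vs 2] → A does not strictly dominate C (column Y: 6 ≤ 7)
  B vs A: [4 vs 5, 2 vs 6, 1 vs 7] → B does not strictly dominate A (column X: 4 ≤ 5)
  B vs C: [4 vs 1, 2 vs 7, 1 vs 2] → B does not strictly dominate C (column Y: 2 ≤ 7)
  C vs A: [1 vs 5, 7 vs 6, 2 vs 7] → C does not strictly dominate A (column X: 1 ≤ 5)
  C vs B: [1 vs 4, 7 vs 2, 2 vs 1] → C does not strictly dominate B (column X: 1 ≤ 4)
No single strategy strictly dominates all others → no strictly dominant strategy.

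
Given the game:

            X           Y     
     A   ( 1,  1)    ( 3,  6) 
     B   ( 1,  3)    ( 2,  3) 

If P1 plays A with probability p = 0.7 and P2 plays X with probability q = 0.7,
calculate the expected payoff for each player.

E[P1] = 1.51, E[P2] = 2.65

Work:
E[P1] = p·q·π₁(A,X) + p·(1-q)·π₁(A,Y) + (1-p)·q·π₁(B,X) + (1-p)·(1-q)·π₁(B,Y)
= 0.7·0.7·1 + 0.7·0.3·3 + 0.3·0.7·1 + 0.3·0.3·2
= 1.51

E[P2] = 2.65 (similar calculation)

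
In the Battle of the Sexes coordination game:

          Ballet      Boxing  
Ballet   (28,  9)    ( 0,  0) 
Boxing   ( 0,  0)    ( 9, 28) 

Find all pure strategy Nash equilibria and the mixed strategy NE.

Pure NE: (Ballet, Ballet) and (Boxing, Boxing); Mixed NE: p = 0.7568, q = 0.2432

Work:
Check pure NE:
(Ballet, Ballet): (28, 9) - no unilateral deviation beneficial
(Boxing, Boxing): (9, 28) - no unilateral deviation beneficial
Mixed NE: P1 plays Ballet with p = 0.7568, P2 plays Ballet with q = 0.2432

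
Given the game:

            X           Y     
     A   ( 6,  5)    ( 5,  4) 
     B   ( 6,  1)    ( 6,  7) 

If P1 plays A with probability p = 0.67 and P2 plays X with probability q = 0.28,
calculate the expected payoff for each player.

E[P1] = 5.5176, E[P2] = 4.6232

Work:
E[P1] = p·q·π₁(A,X) + p·(1-q)·π₁(A,Y) + (1-p)·q·π₁(B,X) + (1-p)·(1-q)·π₁(B,Y)
= 0.67·0.28·6 + 0.67·0.72·5 + 0.33·0.28·6 + 0.33·0.72·6
= 5.5176

E[P2] = 4.6232 (similar calculation)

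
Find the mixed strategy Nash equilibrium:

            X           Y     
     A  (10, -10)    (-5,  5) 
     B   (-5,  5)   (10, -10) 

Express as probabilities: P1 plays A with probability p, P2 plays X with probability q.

p = 0.5, q = 0.5

Work:
Find probabilities that make opponent indifferent:
P2 chooses q to make P1 indifferent between A and B
P1 chooses p to make P2 indifferent between X and Y
Mixed NE: P1 plays (A: 0.5, B: 0.5), P2 plays (X: 0.5, Y: 0.5)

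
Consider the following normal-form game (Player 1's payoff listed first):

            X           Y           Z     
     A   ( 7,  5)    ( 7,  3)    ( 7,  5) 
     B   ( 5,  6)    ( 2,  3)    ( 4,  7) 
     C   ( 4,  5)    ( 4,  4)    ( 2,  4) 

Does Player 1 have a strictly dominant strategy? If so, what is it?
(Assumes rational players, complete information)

Yes, Player 1's strictly dominant strategy is A

Work:
A strategy strictly dominates another if it gives a strictly higher payoff against every opponent action. Compare each pair of P1's strategies column-by-column:
  A vs B: [7 vs 5, 7 vs 2, 7 vs 4] → A strictly dominates B
  A vs C: [7 vs 4, 7 vs 4, 7 vs 2] → A strictly dominates C
  B vs A: [5 vs 7, 2 vs 7, 4 vs 7] → B does not strictly dominate A (column X: 5 ≤ 7)
  B vs C: [5 vs 4, 2 vs 4, 4 vs 2] → B does not strictly dominate C (column Y: 2 ≤ 4)
  C vs A: [4 vs 7, 4 vs 7, 2 vs 7] → C does not strictly dominate A (column X: 4 ≤ 7)
  C vs B: [4 vs 5, 4 vs 2, 2 vs 4] → C does not strictly dominate B (column X: 4 ≤ 5)
A strictly dominates every other strategy → strictly dominant.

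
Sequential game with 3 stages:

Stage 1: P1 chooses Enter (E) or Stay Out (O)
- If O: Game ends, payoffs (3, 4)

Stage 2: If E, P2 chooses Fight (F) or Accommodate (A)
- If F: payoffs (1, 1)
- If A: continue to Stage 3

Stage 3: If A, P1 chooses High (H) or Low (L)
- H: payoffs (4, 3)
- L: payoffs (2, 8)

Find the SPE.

SPE: (E, A, H); Outcome (4, 3)

Work:
Stage 3: P1 chooses H (4 vs 2)
Stage 2: P2: F->1, A->3 (anticipating H). Choose A
Stage 1: P1: O->3, E->4 (anticipating A, H). Choose E
SPE path: E -> A -> H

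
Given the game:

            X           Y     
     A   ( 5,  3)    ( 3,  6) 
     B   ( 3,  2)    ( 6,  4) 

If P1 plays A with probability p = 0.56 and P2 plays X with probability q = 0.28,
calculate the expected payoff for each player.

E[P1] = 4.264, E[P2] = 4.4032

Work:
E[P1] = p·q·π₁(A,X) + p·(1-q)·π₁(A,Y) + (1-p)·q·π₁(B,X) + (1-p)·(1-q)·π₁(B,Y)
= 0.56·0.28·5 + 0.56·0.72·3 + 0.44·0.28·3 + 0.44·0.72·6
= 4.264

E[P2] = 4.4032 (similar calculation)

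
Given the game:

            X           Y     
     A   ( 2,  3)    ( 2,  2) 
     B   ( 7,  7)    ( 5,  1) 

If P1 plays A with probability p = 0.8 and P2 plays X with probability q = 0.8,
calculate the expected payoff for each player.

E[P1] = 2.92, E[P2] = 3.4

Work:
E[P1] = p·q·π₁(A,X) + p·(1-q)·π₁(A,Y) + (1-p)·q·π₁(B,X) + (1-p)·(1-q)·π₁(B,Y)
= 0.8·0.8·2 + 0.8·0.2·2 + 0.2·0.8·7 + 0.2·0.2·5
= 2.92

E[P2] = 3.4 (similar calculation)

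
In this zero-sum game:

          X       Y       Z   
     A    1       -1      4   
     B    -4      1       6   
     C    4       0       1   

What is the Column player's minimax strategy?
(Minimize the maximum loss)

Column should play Y, value = 1

Work:
Column player minimizes Row's maximum payoff:
Column X: max payoff to Row = 4
Column Y: max payoff to Row = 1
Column Z: max payoff to Row = 6
Minimum is 1, achieved by column Y.
Minimax strategy: Y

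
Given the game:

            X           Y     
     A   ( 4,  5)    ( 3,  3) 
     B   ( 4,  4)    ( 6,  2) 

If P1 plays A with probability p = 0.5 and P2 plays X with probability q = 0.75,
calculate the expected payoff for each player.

E[P1] = 4.125, E[P2] = 4.0

Work:
E[P1] = p·q·π₁(A,X) + p·(1-q)·π₁(A,Y) + (1-p)·q·π₁(B,X) + (1-p)·(1-q)·π₁(B,Y)
= 0.5·0.75·4 + 0.5·0.25·3 + 0.5·0.75·4 + 0.5·0.25·6
= 4.125

E[P2] = 4.0 (similar calculation)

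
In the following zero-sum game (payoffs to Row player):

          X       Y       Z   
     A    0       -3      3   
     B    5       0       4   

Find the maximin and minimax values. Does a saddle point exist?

Maximin = 0, Minimax = 0, Saddle: True

Work:
Row minimums: [-3, 0] → maximin = 0
Column maximums: [5, 0, 4] → minimax = 0
Saddle point exists! Game value = 0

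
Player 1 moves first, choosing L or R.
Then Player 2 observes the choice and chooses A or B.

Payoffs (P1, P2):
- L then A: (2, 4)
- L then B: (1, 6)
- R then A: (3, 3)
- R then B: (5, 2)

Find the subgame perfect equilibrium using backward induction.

P1 plays R, P2 plays B after L and A after R; Payoff (3, 3)

Work:
Backward induction:
After L: P2 chooses B → P1 gets 1
After R: P2 chooses A → P1 gets 3
P1 chooses R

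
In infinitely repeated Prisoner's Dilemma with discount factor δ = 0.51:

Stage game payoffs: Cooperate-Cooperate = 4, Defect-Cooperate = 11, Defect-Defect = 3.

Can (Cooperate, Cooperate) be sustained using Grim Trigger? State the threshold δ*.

δ* = 0.875; since δ = 0.51 < 0.875, cooperation cannot be sustained

Work:
For Grim Trigger:
Cooperate forever: 4/(1-δ)
Defect then punished: 11 + 3·δ/(1-δ)
Need: 4/(1-δ) ≥ 11 + 3·δ/(1-δ)
Solving: δ ≥ (T-R)/(T-P) = (11-4)/(11-3) = 0.875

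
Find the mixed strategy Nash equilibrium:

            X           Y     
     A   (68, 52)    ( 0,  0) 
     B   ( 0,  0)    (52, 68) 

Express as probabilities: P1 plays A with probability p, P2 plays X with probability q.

p = 0.5667, q = 0.4333

Work:
Find probabilities that make opponent indifferent:
P2 chooses q to make P1 indifferent between A and B
P1 chooses p to make P2 indifferent between X and Y
Mixed NE: P1 plays (A: 0.5667, B: 0.4333), P2 plays (X: 0.4333, Y: 0.5667)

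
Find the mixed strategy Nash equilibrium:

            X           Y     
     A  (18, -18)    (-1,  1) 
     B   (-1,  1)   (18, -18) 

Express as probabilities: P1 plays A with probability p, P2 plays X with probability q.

p = 0.5, q = 0.5

Work:
Find probabilities that make opponent indifferent:
P2 chooses q to make P1 indifferent between A and B
P1 chooses p to make P2 indifferent between X and Y
Mixed NE: P1 plays (A: 0.5, B: 0.5), P2 plays (X: 0.5, Y: 0.5)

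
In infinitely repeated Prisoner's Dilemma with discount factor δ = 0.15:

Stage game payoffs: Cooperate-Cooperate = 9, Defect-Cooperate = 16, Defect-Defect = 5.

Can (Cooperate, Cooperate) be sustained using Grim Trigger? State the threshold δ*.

δ* = 0.6364; since δ = 0.15 < 0.6364, cooperation cannot be sustained

Work:
For Grim Trigger:
Cooperate forever: 9/(1-δ)
Defect then punished: 16 + 5·δ/(1-δ)
Need: 9/(1-δ) ≥ 16 + 5·δ/(1-δ)
Solving: δ ≥ (T-R)/(T-P) = (16-9)/(16-5) = 0.6364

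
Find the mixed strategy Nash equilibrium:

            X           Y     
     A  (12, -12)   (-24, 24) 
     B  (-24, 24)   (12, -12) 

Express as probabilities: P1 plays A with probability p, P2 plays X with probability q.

p = 0.5, q = 0.5

Work:
Find probabilities that make opponent indifferent:
P2 chooses q to make P1 indifferent between A and B
P1 chooses p to make P2 indifferent between X and Y
Mixed NE: P1 plays (A: 0.5, B: 0.5), P2 plays (X: 0.5, Y: 0.5)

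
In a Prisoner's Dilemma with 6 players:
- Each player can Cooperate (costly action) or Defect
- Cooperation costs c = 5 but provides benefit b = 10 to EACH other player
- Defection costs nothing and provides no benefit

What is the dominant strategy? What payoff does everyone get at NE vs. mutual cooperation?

Dominant: Defect; NE payoff = 0; Coop payoff = 45

Work:
Defect dominates (saves cost c = 5, benefit to others is external)
NE: All defect → everyone gets 0
If all cooperate: each receives (5)×10 - 5 = 45
Social dilemma: 45 > 0 but NE gives 0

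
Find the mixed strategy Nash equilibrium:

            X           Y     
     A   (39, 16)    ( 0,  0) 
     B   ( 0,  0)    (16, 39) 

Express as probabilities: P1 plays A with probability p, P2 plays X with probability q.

p = 0.7091, q = 0.2909

Work:
Find probabilities that make opponent indifferent:
P2 chooses q to make P1 indifferent between A and B
P1 chooses p to make P2 indifferent between X and Y
Mixed NE: P1 plays (A: 0.7091, B: 0.2909), P2 plays (X: 0.2909, Y: 0.7091)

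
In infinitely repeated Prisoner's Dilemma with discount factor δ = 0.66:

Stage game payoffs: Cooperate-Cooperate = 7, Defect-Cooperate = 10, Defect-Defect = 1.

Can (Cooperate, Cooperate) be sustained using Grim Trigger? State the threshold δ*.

δ* = 0.3333; since δ = 0.66 ≥ 0.3333, cooperation can be sustained

Work:
For Grim Trigger:
Cooperate forever: 7/(1-δ)
Defect then punished: 10 + 1·δ/(1-δ)
Need: 7/(1-δ) ≥ 10 + 1·δ/(1-δ)
Solving: δ ≥ (T-R)/(T-P) = (10-7)/(10-1) = 0.3333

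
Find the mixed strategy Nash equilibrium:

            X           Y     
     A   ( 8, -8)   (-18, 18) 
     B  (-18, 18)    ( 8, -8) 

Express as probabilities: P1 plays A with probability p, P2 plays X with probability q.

p = 0.5, q = 0.5

Work:
Find probabilities that make opponent indifferent:
P2 chooses q to make P1 indifferent between A and B
P1 chooses p to make P2 indifferent between X and Y
Mixed NE: P1 plays (A: 0.5, B: 0.5), P2 plays (X: 0.5, Y: 0.5)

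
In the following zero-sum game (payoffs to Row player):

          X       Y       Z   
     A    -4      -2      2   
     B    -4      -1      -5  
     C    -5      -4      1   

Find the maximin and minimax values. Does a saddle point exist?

Maximin = -4, Minimax = -4, Saddle: True

Work:
Row minimums: [-4, -5, -5] → maximin = -4
Column maximums: [-4, -1, 2] → minimax = -4
Saddle point exists! Game value = -4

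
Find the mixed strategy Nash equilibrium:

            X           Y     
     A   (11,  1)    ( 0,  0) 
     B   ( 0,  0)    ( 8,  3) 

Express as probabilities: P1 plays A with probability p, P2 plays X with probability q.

p = 0.75, q = 0.4211

Work:
Find probabilities that make opponent indifferent:
P2 chooses q to make P1 indifferent between A and B
P1 chooses p to make P2 indifferent between X and Y
Mixed NE: P1 plays (A: 0.75, B: 0.25), P2 plays (X: 0.4211, Y: 0.5789)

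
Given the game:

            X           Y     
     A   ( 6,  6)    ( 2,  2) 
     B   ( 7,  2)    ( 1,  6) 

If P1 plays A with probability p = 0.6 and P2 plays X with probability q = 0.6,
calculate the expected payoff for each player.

E[P1] = 4.48, E[P2] = 4.08

Work:
E[P1] = p·q·π₁(A,X) + p·(1-q)·π₁(A,Y) + (1-p)·q·π₁(B,X) + (1-p)·(1-q)·π₁(B,Y)
= 0.6·0.6·6 + 0.6·0.4·2 + 0.4·0.6·7 + 0.4·0.4·1
= 4.48

E[P2] = 4.08 (similar calculation)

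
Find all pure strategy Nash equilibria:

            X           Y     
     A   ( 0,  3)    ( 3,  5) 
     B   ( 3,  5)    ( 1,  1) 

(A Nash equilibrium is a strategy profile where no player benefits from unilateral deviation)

Nash equilibrium: (A, Y), (B, X)

Work:
Best responses:
  P1 vs X: payoffs [0, 3] → best response B (payoff 3)
  P1 vs Y: payoffs [3, 1] → best response A (payoff 3)
  P2 vs A: payoffs [3, 5] → best response Y (payoff 5)
  P2 vs B: payoffs [5, 1] → best response X (payoff 5)
Mutual best responses: (A,Y), (B,X) → Nash equilibria.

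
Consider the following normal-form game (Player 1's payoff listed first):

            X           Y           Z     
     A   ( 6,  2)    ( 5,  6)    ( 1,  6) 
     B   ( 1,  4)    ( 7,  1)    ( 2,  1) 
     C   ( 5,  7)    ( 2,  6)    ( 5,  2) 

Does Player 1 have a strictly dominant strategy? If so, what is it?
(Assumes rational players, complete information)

No strictly dominant strategy exists for Player 1

Work:
A strategy strictly dominates another if it gives a strictly higher payoff against every opponent action. Compare each pair of P1's strategies column-by-column:
  A vs B: [6 vs 1, 5 vs 7, 1 vs 2] → A does not strictly dominate B (column Y: 5 ≤ 7)
  A vs C: [6 vs 5, 5 vs 2, 1 vs 5] → A does not strictly dominate C (column Z: 1 ≤ 5)
  B vs A: [1 vs 6, 7 vs 5, 2 vs 1] → B does not strictly dominate A (column X: 1 ≤ 6)
  B vs C: [1 vs 5, 7 vs 2, 2 vs 5] → B does not strictly dominate C (column X: 1 ≤ 5)
  C vs A: [5 vs 6, 2 vs 5, 5 vs 1] → C does not strictly dominate A (column X: 5 ≤ 6)
  C vs B: [5 vs 1, 2 vs 7, 5 vs 2] → C does not strictly dominate B (column Y: 2 ≤ 7)
No single strategy strictly dominates all others → no strictly dominant strategy.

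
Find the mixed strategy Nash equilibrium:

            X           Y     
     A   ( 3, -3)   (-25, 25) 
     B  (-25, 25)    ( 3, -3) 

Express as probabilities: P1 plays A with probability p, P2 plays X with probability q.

p = 0.5, q = 0.5

Work:
Find probabilities that make opponent indifferent:
P2 chooses q to make P1 indifferent between A and B
P1 chooses p to make P2 indifferent between X and Y
Mixed NE: P1 plays (A: 0.5, B: 0.5), P2 plays (X: 0.5, Y: 0.5)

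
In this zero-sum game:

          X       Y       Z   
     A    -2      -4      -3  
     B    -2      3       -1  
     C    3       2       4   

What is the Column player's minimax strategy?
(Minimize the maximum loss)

Column should play X or Y (all achieve the minimum), value = 3

Work:
Column player minimizes Row's maximum payoff:
Column X: max payoff to Row = 3
Column Y: max payoff to Row = 3
Column Z: max payoff to Row = 4
Minimum is 3, achieved by columns X, Y (tied).
Each of X or Y is a minimax strategy.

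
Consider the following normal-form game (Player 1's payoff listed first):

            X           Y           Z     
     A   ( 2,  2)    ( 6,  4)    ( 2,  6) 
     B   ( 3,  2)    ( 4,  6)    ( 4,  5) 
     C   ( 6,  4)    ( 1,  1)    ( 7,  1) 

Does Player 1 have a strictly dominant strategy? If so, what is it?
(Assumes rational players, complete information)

No strictly dominant strategy exists for Player 1

Work:
A strategy strictly dominates another if it gives a strictly higher payoff against every opponent action. Compare each pair of P1's strategies column-by-column:
  A vs B: [2 vs 3, 6 vs 4, 2 vs 4] → A does not strictly dominate B (column X: 2 ≤ 3)
  A vs C: [2 vs 6, 6 vs 1, 2 vs 7] → A does not strictly dominate C (column X: 2 ≤ 6)
  B vs A: [3 vs 2, 4 vs 6, 4 vs 2] → B does not strictly dominate A (column Y: 4 ≤ 6)
  B vs C: [3 vs 6, 4 vs 1, 4 vs 7] → B does not strictly dominate C (column X: 3 ≤ 6)
  C vs A: [6 vs 2, 1 vs 6, 7 vs 2] → C does not strictly dominate A (column Y: 1 ≤ 6)
  C vs B: [6 vs 3, 1 vs 4, 7 vs 4] → C does not strictly dominate B (column Y: 1 ≤ 4)
No single strategy strictly dominates all others → no strictly dominant strategy.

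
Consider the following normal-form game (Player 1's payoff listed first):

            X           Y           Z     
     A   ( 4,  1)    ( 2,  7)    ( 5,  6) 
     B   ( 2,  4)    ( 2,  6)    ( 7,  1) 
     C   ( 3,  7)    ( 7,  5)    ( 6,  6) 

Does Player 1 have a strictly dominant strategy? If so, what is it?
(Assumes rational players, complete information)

No strictly dominant strategy exists for Player 1

Work:
A strategy strictly dominates another if it gives a strictly higher payoff against every opponent action. Compare each pair of P1's strategies column-by-column:
  A vs B: [4 vs 2, 2 vs 2, 5 vs 7] → A does not strictly dominate B (column Y: 2 ≤ 2)
  A vs C: [4 vs 3, 2 vs 7, 5 vs 6] → A does not strictly dominate C (column Y: 2 ≤ 7)
  B vs A: [2 vs 4, 2 vs 2, 7 vs 5] → B does not strictly dominate A (column X: 2 ≤ 4)
  B vs C: [2 vs 3, 2 vs 7, 7 vs 6] → B does not strictly dominate C (column X: 2 ≤ 3)
  C vs A: [3 vs 4, 7 vs 2, 6 vs 5] → C does not strictly dominate A (column X: 3 ≤ 4)
  C vs B: [3 vs 2, 7 vs 2, 6 vs 7] → C does not strictly dominate B (column Z: 6 ≤ 7)
No single strategy strictly dominates all others → no strictly dominant strategy.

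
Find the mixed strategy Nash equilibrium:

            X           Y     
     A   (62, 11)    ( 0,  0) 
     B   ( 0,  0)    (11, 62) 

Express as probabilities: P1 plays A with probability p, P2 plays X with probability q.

p = 0.8493, q = 0.1507

Work:
Find probabilities that make opponent indifferent:
P2 chooses q to make P1 indifferent between A and B
P1 chooses p to make P2 indifferent between X and Y
Mixed NE: P1 plays (A: 0.8493, B: 0.1507), P2 plays (X: 0.1507, Y: 0.8493)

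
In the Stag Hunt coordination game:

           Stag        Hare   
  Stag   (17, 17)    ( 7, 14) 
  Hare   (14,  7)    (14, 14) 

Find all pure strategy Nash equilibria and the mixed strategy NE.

Pure NE: (Stag, Stag) and (Hare, Hare); Mixed NE: p = 0.7, q = 0.7

Work:
Check pure NE:
(Stag, Stag): (17, 17) - no unilateral deviation beneficial
(Hare, Hare): (14, 14) - no unilateral deviation beneficial
Mixed NE: P1 plays Stag with p = 0.7, P2 plays Stag with q = 0.7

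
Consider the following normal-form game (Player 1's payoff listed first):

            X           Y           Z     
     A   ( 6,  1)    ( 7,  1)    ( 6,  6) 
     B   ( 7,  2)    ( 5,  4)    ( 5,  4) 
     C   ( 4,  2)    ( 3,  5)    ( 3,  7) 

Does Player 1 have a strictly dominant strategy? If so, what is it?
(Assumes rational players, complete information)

No strictly dominant strategy exists for Player 1

Work:
A strategy strictly dominates another if it gives a strictly higher payoff against every opponent action. Compare each pair of P1's strategies column-by-column:
  A vs B: [6 vs 7, 7 vs 5, 6 vs 5] → A does not strictly dominate B (column X: 6 ≤ 7)
  A vs C: [6 vs 4, 7 vs 3, 6 vs 3] → A strictly dominates C
  B vs A: [7 vs 6, 5 vs 7, 5 vs 6] → B does not strictly dominate A (column Y: 5 ≤ 7)
  B vs C: [7 vs 4, 5 vs 3, 5 vs 3] → B strictly dominates C
  C vs A: [4 vs 6, 3 vs 7, 3 vs 6] → C does not strictly dominate A (column X: 4 ≤ 6)
  C vs B: [4 vs 7, 3 vs 5, 3 vs 5] → C does not strictly dominate B (column X: 4 ≤ 7)
No single strategy strictly dominates all others → no strictly dominant strategy.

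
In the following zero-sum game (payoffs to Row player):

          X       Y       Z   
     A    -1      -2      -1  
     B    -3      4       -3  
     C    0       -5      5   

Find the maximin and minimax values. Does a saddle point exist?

Maximin = -2, Minimax = 0, Saddle: False

Work:
Row minimums: [-2, -3, -5] → maximin = -2
Column maximums: [0, 4, 5] → minimax = 0
No saddle point (maximin ≠ minimax). Mixed strategy needed.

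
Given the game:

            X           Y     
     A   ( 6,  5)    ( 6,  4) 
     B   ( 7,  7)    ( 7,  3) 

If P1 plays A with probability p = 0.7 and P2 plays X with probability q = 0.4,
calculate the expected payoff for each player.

E[P1] = 6.3, E[P2] = 4.46

Work:
E[P1] = p·q·π₁(A,X) + p·(1-q)·π₁(A,Y) + (1-p)·q·π₁(B,X) + (1-p)·(1-q)·π₁(B,Y)
= 0.7·0.4·6 + 0.7·0.6·6 + 0.3·0.4·7 + 0.3·0.6·7
= 6.3

E[P2] = 4.46 (similar calculation)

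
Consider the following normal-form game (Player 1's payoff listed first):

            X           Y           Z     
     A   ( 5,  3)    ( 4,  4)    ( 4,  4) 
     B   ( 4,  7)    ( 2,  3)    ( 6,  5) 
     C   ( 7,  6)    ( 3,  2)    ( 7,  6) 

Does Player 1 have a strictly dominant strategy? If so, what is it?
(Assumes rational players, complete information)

No strictly dominant strategy exists for Player 1

Work:
A strategy strictly dominates another if it gives a strictly higher payoff against every opponent action. Compare each pair of P1's strategies column-by-column:
  A vs B: [5 vs 4, 4 vs 2, 4 vs 6] → A does not strictly dominate B (column Z: 4 ≤ 6)
  A vs C: [5 vs 7, 4 vs 3, 4 vs 7] → A does not strictly dominate C (column X: 5 ≤ 7)
  B vs A: [4 vs 5, 2 vs 4, 6 vs 4] → B does not strictly dominate A (column X: 4 ≤ 5)
  B vs C: [4 vs 7, 2 vs 3, 6 vs 7] → B does not strictly dominate C (column X: 4 ≤ 7)
  C vs A: [7 vs 5, 3 vs 4, 7 vs 4] → C does not strictly dominate A (column Y: 3 ≤ 4)
  C vs B: [7 vs 4, 3 vs 2, 7 vs 6] → C strictly dominates B
No single strategy strictly dominates all others → no strictly dominant strategy.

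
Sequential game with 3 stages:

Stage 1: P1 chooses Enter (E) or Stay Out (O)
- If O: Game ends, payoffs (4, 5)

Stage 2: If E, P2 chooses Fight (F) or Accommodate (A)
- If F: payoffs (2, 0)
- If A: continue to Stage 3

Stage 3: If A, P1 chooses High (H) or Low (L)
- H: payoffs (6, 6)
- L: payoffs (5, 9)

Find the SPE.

SPE: (E, A, H); Outcome (6, 6)

Work:
Stage 3: P1 chooses H (6 vs 5)
Stage 2: P2: F->0, A->6 (anticipating H). Choose A
Stage 1: P1: O->4, E->6 (anticipating A, H). Choose E
SPE path: E -> A -> H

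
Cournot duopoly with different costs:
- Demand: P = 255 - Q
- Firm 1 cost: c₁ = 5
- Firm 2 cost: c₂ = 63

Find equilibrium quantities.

q₁* = 102.67, q₂* = 44.67

Work:
Reaction: q₁ = (255 - 5 - q₂)/2
Reaction: q₂ = (255 - 63 - q₁)/2
Solve simultaneously:
q₁* = (255 - 2×5 + 63)/3 = 102.67
q₂* = (255 - 2×63 + 5)/3 = 44.67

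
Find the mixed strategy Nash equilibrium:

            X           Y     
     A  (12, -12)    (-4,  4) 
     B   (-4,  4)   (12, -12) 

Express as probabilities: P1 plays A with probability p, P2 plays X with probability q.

p = 0.5, q = 0.5

Work:
Find probabilities that make opponent indifferent:
P2 chooses q to make P1 indifferent between A and B
P1 chooses p to make P2 indifferent between X and Y
Mixed NE: P1 plays (A: 0.5, B: 0.5), P2 plays (X: 0.5, Y: 0.5)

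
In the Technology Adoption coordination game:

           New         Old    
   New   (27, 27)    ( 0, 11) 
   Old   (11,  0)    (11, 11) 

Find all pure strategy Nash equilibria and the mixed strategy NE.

Pure NE: (New, New) and (Old, Old); Mixed NE: p = 0.4074, q = 0.4074

Work:
Check pure NE:
(New, New): (27, 27) - no unilateral deviation beneficial
(Old, Old): (11, 11) - no unilateral deviation beneficial
Mixed NE: P1 plays New with p = 0.4074, P2 plays New with q = 0.4074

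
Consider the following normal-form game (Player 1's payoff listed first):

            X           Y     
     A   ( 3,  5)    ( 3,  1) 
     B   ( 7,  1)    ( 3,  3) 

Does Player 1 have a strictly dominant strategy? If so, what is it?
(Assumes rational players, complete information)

No strictly dominant strategy exists for Player 1

Work:
A strategy strictly dominates another if it gives a strictly higher payoff against every opponent action. Compare each pair of P1's strategies column-by-column:
  A vs B: [3 vs 7, 3 vs 3] → A does not strictly dominate B (column X: 3 ≤ 7)
  B vs A: [7 vs 3, 3 vs 3] → B does not strictly dominate A (column Y: 3 ≤ 3)
No single strategy strictly dominates all others → no strictly dominant strategy.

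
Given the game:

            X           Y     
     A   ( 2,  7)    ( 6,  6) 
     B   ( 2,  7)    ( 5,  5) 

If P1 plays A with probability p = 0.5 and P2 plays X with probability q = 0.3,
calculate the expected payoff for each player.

E[P1] = 4.45, E[P2] = 5.95

Work:
E[P1] = p·q·π₁(A,X) + p·(1-q)·π₁(A,Y) + (1-p)·q·π₁(B,X) + (1-p)·(1-q)·π₁(B,Y)
= 0.5·0.3·2 + 0.5·0.7·6 + 0.5·0.3·2 + 0.5·0.7·5
= 4.45

E[P2] = 5.95 (similar calculation)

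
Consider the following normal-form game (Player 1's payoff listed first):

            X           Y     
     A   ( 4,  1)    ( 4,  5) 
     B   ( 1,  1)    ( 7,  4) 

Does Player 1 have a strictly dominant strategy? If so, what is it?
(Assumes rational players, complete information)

No strictly dominant strategy exists for Player 1

Work:
A strategy strictly dominates another if it gives a strictly higher payoff against every opponent action. Compare each pair of P1's strategies column-by-column:
  A vs B: [4 vs 1, 4 vs 7] → A does not strictly dominate B (column Y: 4 ≤ 7)
  B vs A: [1 vs 4, 7 vs 4] → B does not strictly dominate A (column X: 1 ≤ 4)
No single strategy strictly dominates all others → no strictly dominant strategy.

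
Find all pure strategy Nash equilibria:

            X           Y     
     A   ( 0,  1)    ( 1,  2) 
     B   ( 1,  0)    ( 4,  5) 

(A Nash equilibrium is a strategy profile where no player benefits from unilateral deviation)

Nash equilibrium: (B, Y)

Work:
Best responses:
  P1 vs X: payoffs [0, 1] → best response B (payoff 1)
  P1 vs Y: payoffs [1, 4] → best response B (payoff 4)
  P2 vs A: payoffs [1, 2] → best response Y (payoff 2)
  P2 vs B: payoffs [0, 5] → best response Y (payoff 5)
Mutual best responses: (B,Y) → Nash equilibria.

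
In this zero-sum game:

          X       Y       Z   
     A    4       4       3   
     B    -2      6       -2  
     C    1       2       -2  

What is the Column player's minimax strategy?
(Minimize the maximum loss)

Column should play Z, value = 3

Work:
Column player minimizes Row's maximum payoff:
Column X: max payoff to Row = 4
Column Y: max payoff to Row = 6
Column Z: max payoff to Row = 3
Minimum is 3, achieved by column Z.
Minimax strategy: Z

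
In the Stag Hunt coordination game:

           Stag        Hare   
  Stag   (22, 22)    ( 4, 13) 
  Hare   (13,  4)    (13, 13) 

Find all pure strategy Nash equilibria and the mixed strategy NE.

Pure NE: (Stag, Stag) and (Hare, Hare); Mixed NE: p = 0.5, q = 0.5

Work:
Check pure NE:
(Stag, Stag): (22, 22) - no unilateral deviation beneficial
(Hare, Hare): (13, 13) - no unilateral deviation beneficial
Mixed NE: P1 plays Stag with p = 0.5, P2 plays Stag with q = 0.5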